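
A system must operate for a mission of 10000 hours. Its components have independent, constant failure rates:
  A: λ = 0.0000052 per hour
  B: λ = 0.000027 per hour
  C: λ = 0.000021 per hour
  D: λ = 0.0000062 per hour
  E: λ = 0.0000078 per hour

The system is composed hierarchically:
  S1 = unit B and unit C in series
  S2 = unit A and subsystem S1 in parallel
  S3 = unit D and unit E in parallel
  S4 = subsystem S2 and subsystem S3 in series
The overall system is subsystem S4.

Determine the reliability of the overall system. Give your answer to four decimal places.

0.9763

R(A) = exp(−0.0000052 × 10000) = 0.949329
R(B) = exp(−0.000027 × 10000) = 0.763379
R(C) = exp(−0.000021 × 10000) = 0.810584
R(D) = exp(−0.0000062 × 10000) = 0.939883
R(E) = exp(−0.0000078 × 10000) = 0.924964
Series (B and C): 0.763379 × 0.810584 = 0.618783
Parallel (A and [0.618783]): 1 − (1 − 0.949329)(1 − 0.618783) = 0.980683
Parallel (D and E): 1 − (1 − 0.939883)(1 − 0.924964) = 0.995489
Series ([0.980683] and [0.995489]): 0.980683 × 0.995489 = 0.9763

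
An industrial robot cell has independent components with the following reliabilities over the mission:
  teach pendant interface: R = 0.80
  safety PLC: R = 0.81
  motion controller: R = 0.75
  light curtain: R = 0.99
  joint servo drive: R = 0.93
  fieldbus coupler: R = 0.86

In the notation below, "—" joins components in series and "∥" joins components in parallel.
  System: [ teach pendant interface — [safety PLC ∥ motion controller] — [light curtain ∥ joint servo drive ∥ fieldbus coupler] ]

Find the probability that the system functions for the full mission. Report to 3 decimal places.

Parallel (safety PLC and motion controller): 1 − (1 − 0.81000)(1 − 0.75000) = 0.95250
Parallel (light curtain, joint servo drive, and fieldbus coupler): 1 − (1 − 0.99000)(1 − 0.93000)(1 − 0.86000) = 0.99990
Series (teach pendant interface, [0.95250], and [0.99990]): 0.80000 × 0.95250 × 0.99990 = 0.762

0.762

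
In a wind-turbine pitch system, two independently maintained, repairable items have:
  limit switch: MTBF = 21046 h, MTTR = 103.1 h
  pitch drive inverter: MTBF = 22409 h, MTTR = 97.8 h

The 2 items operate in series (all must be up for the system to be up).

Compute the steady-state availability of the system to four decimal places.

0.9908

A(limit switch) = MTBF/(MTBF+MTTR) = 21046/(21046+103.1) = 0.995125
A(pitch drive inverter) = MTBF/(MTBF+MTTR) = 22409/(22409+97.8) = 0.995655
Series availability: 0.995125 × 0.995655 = 0.9908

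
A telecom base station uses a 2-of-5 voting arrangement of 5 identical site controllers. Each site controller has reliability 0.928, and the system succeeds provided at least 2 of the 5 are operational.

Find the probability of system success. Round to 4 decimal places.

0.9999

R = Σ_{i=2}^{5} C(5,i) p^i (1−p)^{5−i} with p = 0.928
C(5,2)·0.928^2·0.072^3 = 0.003214
C(5,3)·0.928^3·0.072^2 = 0.041429
C(5,4)·0.928^4·0.072^1 = 0.266990
C(5,5)·0.928^5·0.072^0 = 0.688240
Sum = 0.9999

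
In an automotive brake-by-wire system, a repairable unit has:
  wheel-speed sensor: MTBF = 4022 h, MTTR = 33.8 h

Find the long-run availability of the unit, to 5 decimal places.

0.99167

A(wheel-speed sensor) = MTBF/(MTBF+MTTR) = 4022/(4022+33.8) = 0.99167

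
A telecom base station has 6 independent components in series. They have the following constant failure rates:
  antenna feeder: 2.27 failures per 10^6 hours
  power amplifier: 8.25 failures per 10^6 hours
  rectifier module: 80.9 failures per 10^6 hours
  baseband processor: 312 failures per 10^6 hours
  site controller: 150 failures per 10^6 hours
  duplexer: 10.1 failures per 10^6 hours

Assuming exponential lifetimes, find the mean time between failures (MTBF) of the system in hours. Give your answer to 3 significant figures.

Series of exponential components: λ_sys = Σ λ_i
λ_sys = 0.00000227 + 0.00000825 + 0.0000809 + 0.000312 + 0.000150 + 0.0000101 = 5.6352e-04 /h
MTBF = 1 / λ_sys = 1770 h

1770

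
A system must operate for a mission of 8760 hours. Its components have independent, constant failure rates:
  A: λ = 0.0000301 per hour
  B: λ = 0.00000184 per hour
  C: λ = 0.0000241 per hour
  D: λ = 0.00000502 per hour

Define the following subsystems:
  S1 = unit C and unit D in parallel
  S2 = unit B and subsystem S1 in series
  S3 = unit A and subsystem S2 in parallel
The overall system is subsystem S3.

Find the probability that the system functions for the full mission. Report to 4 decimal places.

R(A) = exp(−0.0000301 × 8760) = 0.768222
R(B) = exp(−0.00000184 × 8760) = 0.984011
R(C) = exp(−0.0000241 × 8760) = 0.809680
R(D) = exp(−0.00000502 × 8760) = 0.956978
Parallel (C and D): 1 − (1 − 0.809680)(1 − 0.956978) = 0.991812
Series (B and [0.991812]): 0.984011 × 0.991812 = 0.975954
Parallel (A and [0.975954]): 1 − (1 − 0.768222)(1 − 0.975954) = 0.9944

0.9944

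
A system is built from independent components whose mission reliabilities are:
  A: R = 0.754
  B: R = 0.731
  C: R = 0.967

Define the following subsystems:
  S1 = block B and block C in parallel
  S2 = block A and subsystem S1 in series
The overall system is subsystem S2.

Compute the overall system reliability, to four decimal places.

Parallel (B and C): 1 − (1 − 0.731000)(1 − 0.967000) = 0.991123
Series (A and [0.991123]): 0.754000 × 0.991123 = 0.7473

0.7473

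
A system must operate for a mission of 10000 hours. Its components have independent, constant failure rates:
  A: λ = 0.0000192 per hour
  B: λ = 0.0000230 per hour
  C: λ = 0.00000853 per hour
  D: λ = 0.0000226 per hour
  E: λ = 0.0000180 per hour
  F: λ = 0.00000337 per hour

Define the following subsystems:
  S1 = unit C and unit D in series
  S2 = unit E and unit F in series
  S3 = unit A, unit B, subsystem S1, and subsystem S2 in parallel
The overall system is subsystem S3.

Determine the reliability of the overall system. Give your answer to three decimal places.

R(A) = exp(−0.0000192 × 10000) = 0.82531
R(B) = exp(−0.0000230 × 10000) = 0.79453
R(C) = exp(−0.00000853 × 10000) = 0.91824
R(D) = exp(−0.0000226 × 10000) = 0.79772
R(E) = exp(−0.0000180 × 10000) = 0.83527
R(F) = exp(−0.00000337 × 10000) = 0.96686
Series (C and D): 0.91824 × 0.79772 = 0.73250
Series (E and F): 0.83527 × 0.96686 = 0.80759
Parallel (A, B, [0.73250], and [0.80759]): 1 − (1 − 0.82531)(1 − 0.79453)(1 − 0.73250)(1 − 0.80759) = 0.998

0.998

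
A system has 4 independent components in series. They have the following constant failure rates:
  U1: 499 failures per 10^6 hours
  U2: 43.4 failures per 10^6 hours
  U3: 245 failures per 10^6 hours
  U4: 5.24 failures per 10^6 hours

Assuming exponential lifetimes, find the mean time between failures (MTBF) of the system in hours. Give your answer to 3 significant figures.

Series of exponential components: λ_sys = Σ λ_i
λ_sys = 0.000499 + 0.0000434 + 0.000245 + 0.00000524 = 7.9264e-04 /h
MTBF = 1 / λ_sys = 1260 h

1260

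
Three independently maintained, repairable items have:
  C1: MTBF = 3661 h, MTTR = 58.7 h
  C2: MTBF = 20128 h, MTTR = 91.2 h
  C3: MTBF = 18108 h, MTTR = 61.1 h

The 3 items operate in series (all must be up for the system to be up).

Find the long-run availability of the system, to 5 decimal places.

A(C1) = MTBF/(MTBF+MTTR) = 3661/(3661+58.7) = 0.984219
A(C2) = MTBF/(MTBF+MTTR) = 20128/(20128+91.2) = 0.995489
A(C3) = MTBF/(MTBF+MTTR) = 18108/(18108+61.1) = 0.996637
Series availability: 0.984219 × 0.995489 × 0.996637 = 0.97648

0.97648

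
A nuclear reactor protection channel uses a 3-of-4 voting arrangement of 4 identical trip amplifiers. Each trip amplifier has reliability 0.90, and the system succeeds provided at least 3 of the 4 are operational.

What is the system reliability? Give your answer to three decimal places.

0.948

R = Σ_{i=3}^{4} C(4,i) p^i (1−p)^{4−i} with p = 0.90
C(4,3)·0.90^3·0.10^1 = 0.29160
C(4,4)·0.90^4·0.10^0 = 0.65610
Sum = 0.948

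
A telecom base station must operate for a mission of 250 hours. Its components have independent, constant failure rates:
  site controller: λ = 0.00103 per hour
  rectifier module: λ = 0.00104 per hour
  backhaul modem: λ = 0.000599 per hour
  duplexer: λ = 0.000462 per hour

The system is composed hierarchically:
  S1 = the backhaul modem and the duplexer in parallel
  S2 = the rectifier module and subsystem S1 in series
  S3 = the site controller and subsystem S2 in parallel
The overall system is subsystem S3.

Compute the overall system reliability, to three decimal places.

0.945

R(site controller) = exp(−0.00103 × 250) = 0.77298
R(rectifier module) = exp(−0.00104 × 250) = 0.77105
R(backhaul modem) = exp(−0.000599 × 250) = 0.86092
R(duplexer) = exp(−0.000462 × 250) = 0.89092
Parallel (backhaul modem and duplexer): 1 − (1 − 0.86092)(1 − 0.89092) = 0.98483
Series (rectifier module and [0.98483]): 0.77105 × 0.98483 = 0.75935
Parallel (site controller and [0.75935]): 1 − (1 − 0.77298)(1 − 0.75935) = 0.945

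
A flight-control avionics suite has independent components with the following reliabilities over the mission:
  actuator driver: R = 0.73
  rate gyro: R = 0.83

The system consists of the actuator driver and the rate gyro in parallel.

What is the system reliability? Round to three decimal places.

0.954

Parallel (actuator driver and rate gyro): 1 − (1 − 0.73000)(1 − 0.83000) = 0.954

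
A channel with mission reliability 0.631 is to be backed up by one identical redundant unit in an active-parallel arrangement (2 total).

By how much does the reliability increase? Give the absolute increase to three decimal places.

R_before = 0.631
R_after = 1 − (1 − 0.631)^2 = 0.864
ΔR = 0.864 − 0.631 = 0.233

0.233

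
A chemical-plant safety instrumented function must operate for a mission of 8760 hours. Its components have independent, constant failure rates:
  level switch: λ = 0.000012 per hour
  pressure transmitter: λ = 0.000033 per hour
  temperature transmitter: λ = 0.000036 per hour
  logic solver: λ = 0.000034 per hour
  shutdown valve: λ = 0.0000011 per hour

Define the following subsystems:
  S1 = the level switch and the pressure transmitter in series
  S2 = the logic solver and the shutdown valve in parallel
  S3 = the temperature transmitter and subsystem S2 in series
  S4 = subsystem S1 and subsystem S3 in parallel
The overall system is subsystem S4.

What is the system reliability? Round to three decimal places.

0.911

R(level switch) = exp(−0.000012 × 8760) = 0.90022
R(pressure transmitter) = exp(−0.000033 × 8760) = 0.74895
R(temperature transmitter) = exp(−0.000036 × 8760) = 0.72953
R(logic solver) = exp(−0.000034 × 8760) = 0.74242
R(shutdown valve) = exp(−0.0000011 × 8760) = 0.99041
Series (level switch and pressure transmitter): 0.90022 × 0.74895 = 0.67422
Parallel (logic solver and shutdown valve): 1 − (1 − 0.74242)(1 − 0.99041) = 0.99753
Series (temperature transmitter and [0.99753]): 0.72953 × 0.99753 = 0.72773
Parallel ([0.67422] and [0.72773]): 1 − (1 − 0.67422)(1 − 0.72773) = 0.911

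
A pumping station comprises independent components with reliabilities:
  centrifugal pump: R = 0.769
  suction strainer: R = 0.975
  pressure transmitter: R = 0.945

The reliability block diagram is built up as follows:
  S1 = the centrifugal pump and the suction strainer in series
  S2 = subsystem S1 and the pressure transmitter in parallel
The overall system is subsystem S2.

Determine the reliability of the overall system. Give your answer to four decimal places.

Series (centrifugal pump and suction strainer): 0.769000 × 0.975000 = 0.749775
Parallel ([0.749775] and pressure transmitter): 1 − (1 − 0.749775)(1 − 0.945000) = 0.9862

0.9862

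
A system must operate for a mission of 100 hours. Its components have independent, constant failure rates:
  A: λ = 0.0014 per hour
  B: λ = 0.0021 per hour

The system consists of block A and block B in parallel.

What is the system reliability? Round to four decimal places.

0.9753

R(A) = exp(−0.0014 × 100) = 0.869358
R(B) = exp(−0.0021 × 100) = 0.810584
Parallel (A and B): 1 − (1 − 0.869358)(1 − 0.810584) = 0.9753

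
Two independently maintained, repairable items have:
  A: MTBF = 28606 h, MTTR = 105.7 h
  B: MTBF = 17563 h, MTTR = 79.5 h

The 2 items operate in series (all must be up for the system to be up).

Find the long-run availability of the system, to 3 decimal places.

A(A) = MTBF/(MTBF+MTTR) = 28606/(28606+105.7) = 0.996319
A(B) = MTBF/(MTBF+MTTR) = 17563/(17563+79.5) = 0.995494
Series availability: 0.996319 × 0.995494 = 0.992

0.992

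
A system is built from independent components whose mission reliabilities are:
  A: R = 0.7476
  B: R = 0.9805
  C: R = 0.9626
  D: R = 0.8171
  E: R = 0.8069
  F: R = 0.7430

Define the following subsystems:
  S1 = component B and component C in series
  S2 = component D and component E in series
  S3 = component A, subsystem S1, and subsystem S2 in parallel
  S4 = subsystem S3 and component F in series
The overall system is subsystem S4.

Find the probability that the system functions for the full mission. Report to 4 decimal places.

Series (B and C): 0.980500 × 0.962600 = 0.943829
Series (D and E): 0.817100 × 0.806900 = 0.659318
Parallel (A, [0.943829], and [0.659318]): 1 − (1 − 0.747600)(1 − 0.943829)(1 − 0.659318) = 0.995170
Series ([0.995170] and F): 0.995170 × 0.743000 = 0.7394

0.7394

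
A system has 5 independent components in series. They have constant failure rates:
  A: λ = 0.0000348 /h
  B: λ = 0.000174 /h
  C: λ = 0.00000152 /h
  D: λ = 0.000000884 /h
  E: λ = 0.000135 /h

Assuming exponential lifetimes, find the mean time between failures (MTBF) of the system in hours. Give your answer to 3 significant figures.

2890

Series of exponential components: λ_sys = Σ λ_i
λ_sys = 0.0000348 + 0.000174 + 0.00000152 + 0.000000884 + 0.000135 = 3.4620e-04 /h
MTBF = 1 / λ_sys = 2890 h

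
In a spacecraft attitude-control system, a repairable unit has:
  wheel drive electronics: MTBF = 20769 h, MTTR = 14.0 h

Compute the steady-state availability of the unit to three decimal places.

A(wheel drive electronics) = MTBF/(MTBF+MTTR) = 20769/(20769+14.0) = 0.999

0.999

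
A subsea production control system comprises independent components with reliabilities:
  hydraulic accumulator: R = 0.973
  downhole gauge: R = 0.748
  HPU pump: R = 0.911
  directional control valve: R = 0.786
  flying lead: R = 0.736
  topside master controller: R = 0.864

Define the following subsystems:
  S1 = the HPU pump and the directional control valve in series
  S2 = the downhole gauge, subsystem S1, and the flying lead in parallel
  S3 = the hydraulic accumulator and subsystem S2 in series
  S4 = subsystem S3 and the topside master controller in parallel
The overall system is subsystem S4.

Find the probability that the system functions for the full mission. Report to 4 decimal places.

Series (HPU pump and directional control valve): 0.911000 × 0.786000 = 0.716046
Parallel (downhole gauge, [0.716046], and flying lead): 1 − (1 − 0.748000)(1 − 0.716046)(1 − 0.736000) = 0.981109
Series (hydraulic accumulator and [0.981109]): 0.973000 × 0.981109 = 0.954619
Parallel ([0.954619] and topside master controller): 1 − (1 − 0.954619)(1 − 0.864000) = 0.9938

0.9938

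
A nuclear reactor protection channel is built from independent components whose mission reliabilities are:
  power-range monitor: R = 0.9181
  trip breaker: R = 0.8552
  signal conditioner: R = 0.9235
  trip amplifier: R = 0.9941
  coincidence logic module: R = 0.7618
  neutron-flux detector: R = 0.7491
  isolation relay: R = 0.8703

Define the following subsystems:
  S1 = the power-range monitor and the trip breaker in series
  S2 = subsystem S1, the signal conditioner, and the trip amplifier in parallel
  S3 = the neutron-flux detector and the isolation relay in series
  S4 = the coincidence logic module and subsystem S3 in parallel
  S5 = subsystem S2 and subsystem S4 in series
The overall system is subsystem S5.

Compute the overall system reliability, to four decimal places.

0.9170

Series (power-range monitor and trip breaker): 0.918100 × 0.855200 = 0.785159
Parallel ([0.785159], signal conditioner, and trip amplifier): 1 − (1 − 0.785159)(1 − 0.923500)(1 − 0.994100) = 0.999903
Series (neutron-flux detector and isolation relay): 0.749100 × 0.870300 = 0.651942
Parallel (coincidence logic module and [0.651942]): 1 − (1 − 0.761800)(1 − 0.651942) = 0.917093
Series ([0.999903] and [0.917093]): 0.999903 × 0.917093 = 0.9170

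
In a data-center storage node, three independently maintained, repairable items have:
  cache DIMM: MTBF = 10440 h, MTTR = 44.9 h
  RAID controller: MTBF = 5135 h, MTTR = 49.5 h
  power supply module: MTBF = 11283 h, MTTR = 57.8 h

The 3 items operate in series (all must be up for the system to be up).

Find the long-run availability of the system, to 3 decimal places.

0.981

A(cache DIMM) = MTBF/(MTBF+MTTR) = 10440/(10440+44.9) = 0.995718
A(RAID controller) = MTBF/(MTBF+MTTR) = 5135/(5135+49.5) = 0.990452
A(power supply module) = MTBF/(MTBF+MTTR) = 11283/(11283+57.8) = 0.994903
Series availability: 0.995718 × 0.990452 × 0.994903 = 0.981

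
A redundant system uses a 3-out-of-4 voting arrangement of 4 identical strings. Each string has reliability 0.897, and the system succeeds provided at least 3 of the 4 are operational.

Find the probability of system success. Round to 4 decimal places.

R = Σ_{i=3}^{4} C(4,i) p^i (1−p)^{4−i} with p = 0.897
C(4,3)·0.897^3·0.103^1 = 0.297355
C(4,4)·0.897^4·0.103^0 = 0.647396
Sum = 0.9448

0.9448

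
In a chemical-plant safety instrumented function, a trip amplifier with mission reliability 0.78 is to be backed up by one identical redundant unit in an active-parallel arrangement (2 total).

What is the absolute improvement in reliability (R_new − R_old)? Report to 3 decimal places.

R_before = 0.78
R_after = 1 − (1 − 0.78)^2 = 0.952
ΔR = 0.952 − 0.78 = 0.172

0.172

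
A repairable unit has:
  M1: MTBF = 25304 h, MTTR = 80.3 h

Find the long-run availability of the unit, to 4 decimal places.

A(M1) = MTBF/(MTBF+MTTR) = 25304/(25304+80.3) = 0.9968

0.9968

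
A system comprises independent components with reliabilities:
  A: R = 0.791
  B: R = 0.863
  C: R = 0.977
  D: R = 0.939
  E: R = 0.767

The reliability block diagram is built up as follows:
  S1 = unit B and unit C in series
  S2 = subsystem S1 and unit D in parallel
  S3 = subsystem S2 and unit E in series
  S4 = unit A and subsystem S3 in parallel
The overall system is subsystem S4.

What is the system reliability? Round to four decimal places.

0.9498

Series (B and C): 0.863000 × 0.977000 = 0.843151
Parallel ([0.843151] and D): 1 − (1 − 0.843151)(1 − 0.939000) = 0.990432
Series ([0.990432] and E): 0.990432 × 0.767000 = 0.759661
Parallel (A and [0.759661]): 1 − (1 − 0.791000)(1 − 0.759661) = 0.9498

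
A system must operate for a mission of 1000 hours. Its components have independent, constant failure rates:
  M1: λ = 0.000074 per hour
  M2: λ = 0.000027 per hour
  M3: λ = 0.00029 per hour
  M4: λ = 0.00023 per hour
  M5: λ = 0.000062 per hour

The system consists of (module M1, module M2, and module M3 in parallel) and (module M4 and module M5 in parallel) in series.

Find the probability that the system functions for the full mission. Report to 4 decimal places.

R(M1) = exp(−0.000074 × 1000) = 0.928672
R(M2) = exp(−0.000027 × 1000) = 0.973361
R(M3) = exp(−0.00029 × 1000) = 0.748264
R(M4) = exp(−0.00023 × 1000) = 0.794534
R(M5) = exp(−0.000062 × 1000) = 0.939883
Parallel (M1, M2, and M3): 1 − (1 − 0.928672)(1 − 0.973361)(1 − 0.748264) = 0.999522
Parallel (M4 and M5): 1 − (1 − 0.794534)(1 − 0.939883) = 0.987648
Series ([0.999522] and [0.987648]): 0.999522 × 0.987648 = 0.9872

0.9872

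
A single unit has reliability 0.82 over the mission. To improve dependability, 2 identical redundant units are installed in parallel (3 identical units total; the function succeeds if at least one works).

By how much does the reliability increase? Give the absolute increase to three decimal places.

R_before = 0.82
R_after = 1 − (1 − 0.82)^3 = 0.994
ΔR = 0.994 − 0.82 = 0.174

0.174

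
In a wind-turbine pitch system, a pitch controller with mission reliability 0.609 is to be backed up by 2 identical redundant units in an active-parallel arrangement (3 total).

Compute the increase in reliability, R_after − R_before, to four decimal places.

R_before = 0.609
R_after = 1 − (1 − 0.609)^3 = 0.9402
ΔR = 0.9402 − 0.609 = 0.3312

0.3312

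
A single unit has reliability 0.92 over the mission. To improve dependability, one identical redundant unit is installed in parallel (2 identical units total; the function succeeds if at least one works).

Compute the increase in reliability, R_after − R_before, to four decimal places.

0.0736

R_before = 0.92
R_after = 1 − (1 − 0.92)^2 = 0.9936
ΔR = 0.9936 − 0.92 = 0.0736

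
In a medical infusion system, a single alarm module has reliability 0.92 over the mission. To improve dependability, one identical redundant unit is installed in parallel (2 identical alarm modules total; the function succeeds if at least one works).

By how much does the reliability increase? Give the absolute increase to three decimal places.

0.074

R_before = 0.92
R_after = 1 − (1 − 0.92)^2 = 0.994
ΔR = 0.994 − 0.92 = 0.074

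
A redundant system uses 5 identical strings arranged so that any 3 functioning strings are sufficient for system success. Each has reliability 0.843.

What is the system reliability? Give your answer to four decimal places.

R = Σ_{i=3}^{5} C(5,i) p^i (1−p)^{5−i} with p = 0.843
C(5,3)·0.843^3·0.157^2 = 0.147667
C(5,4)·0.843^4·0.157^1 = 0.396442
C(5,5)·0.843^5·0.157^0 = 0.425734
Sum = 0.9698

0.9698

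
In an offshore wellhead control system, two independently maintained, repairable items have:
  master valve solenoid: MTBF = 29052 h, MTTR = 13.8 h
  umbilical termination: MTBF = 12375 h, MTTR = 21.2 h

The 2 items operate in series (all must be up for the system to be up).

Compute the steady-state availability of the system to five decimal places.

0.99782

A(master valve solenoid) = MTBF/(MTBF+MTTR) = 29052/(29052+13.8) = 0.999525
A(umbilical termination) = MTBF/(MTBF+MTTR) = 12375/(12375+21.2) = 0.998290
Series availability: 0.999525 × 0.998290 = 0.99782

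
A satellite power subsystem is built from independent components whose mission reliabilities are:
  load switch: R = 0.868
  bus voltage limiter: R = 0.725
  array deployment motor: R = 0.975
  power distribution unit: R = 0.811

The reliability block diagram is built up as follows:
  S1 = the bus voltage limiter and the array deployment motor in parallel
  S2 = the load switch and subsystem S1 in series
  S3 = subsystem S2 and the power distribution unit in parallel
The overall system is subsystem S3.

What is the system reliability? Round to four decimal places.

0.9739

Parallel (bus voltage limiter and array deployment motor): 1 − (1 − 0.725000)(1 − 0.975000) = 0.993125
Series (load switch and [0.993125]): 0.868000 × 0.993125 = 0.862033
Parallel ([0.862033] and power distribution unit): 1 − (1 − 0.862033)(1 − 0.811000) = 0.9739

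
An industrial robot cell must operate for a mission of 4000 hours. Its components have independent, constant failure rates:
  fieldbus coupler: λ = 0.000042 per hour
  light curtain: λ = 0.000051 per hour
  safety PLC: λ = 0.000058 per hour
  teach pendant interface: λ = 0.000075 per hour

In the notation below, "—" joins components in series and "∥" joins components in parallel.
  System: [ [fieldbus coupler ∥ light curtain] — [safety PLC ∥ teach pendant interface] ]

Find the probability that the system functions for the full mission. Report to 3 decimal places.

0.919

R(fieldbus coupler) = exp(−0.000042 × 4000) = 0.84535
R(light curtain) = exp(−0.000051 × 4000) = 0.81546
R(safety PLC) = exp(−0.000058 × 4000) = 0.79295
R(teach pendant interface) = exp(−0.000075 × 4000) = 0.74082
Parallel (fieldbus coupler and light curtain): 1 − (1 − 0.84535)(1 − 0.81546) = 0.97146
Parallel (safety PLC and teach pendant interface): 1 − (1 − 0.79295)(1 − 0.74082) = 0.94634
Series ([0.97146] and [0.94634]): 0.97146 × 0.94634 = 0.919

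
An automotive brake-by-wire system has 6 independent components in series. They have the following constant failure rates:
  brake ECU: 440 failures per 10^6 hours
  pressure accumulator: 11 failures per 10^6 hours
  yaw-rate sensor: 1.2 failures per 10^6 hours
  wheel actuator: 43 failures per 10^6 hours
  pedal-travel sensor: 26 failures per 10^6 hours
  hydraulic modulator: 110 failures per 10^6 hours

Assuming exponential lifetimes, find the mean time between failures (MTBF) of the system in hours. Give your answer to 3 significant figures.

Series of exponential components: λ_sys = Σ λ_i
λ_sys = 0.00044 + 0.000011 + 0.0000012 + 0.000043 + 0.000026 + 0.00011 = 6.3120e-04 /h
MTBF = 1 / λ_sys = 1580 h

1580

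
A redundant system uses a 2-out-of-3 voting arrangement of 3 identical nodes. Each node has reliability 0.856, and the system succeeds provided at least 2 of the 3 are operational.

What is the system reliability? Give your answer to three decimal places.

0.944

R = Σ_{i=2}^{3} C(3,i) p^i (1−p)^{3−i} with p = 0.856
C(3,2)·0.856^2·0.144^1 = 0.31654
C(3,3)·0.856^3·0.144^0 = 0.62722
Sum = 0.944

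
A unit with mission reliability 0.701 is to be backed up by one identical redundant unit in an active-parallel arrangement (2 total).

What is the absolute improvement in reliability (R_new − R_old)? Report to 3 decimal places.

0.210

R_before = 0.701
R_after = 1 − (1 − 0.701)^2 = 0.911
ΔR = 0.911 − 0.701 = 0.210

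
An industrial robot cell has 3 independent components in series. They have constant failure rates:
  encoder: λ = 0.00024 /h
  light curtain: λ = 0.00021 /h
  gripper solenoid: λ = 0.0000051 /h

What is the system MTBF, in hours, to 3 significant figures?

Series of exponential components: λ_sys = Σ λ_i
λ_sys = 0.00024 + 0.00021 + 0.0000051 = 4.5510e-04 /h
MTBF = 1 / λ_sys = 2200 h

2200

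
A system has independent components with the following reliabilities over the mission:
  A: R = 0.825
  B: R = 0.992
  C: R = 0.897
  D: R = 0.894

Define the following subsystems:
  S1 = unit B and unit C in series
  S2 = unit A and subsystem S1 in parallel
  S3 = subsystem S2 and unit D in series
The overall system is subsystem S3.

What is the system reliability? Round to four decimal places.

Series (B and C): 0.992000 × 0.897000 = 0.889824
Parallel (A and [0.889824]): 1 − (1 − 0.825000)(1 − 0.889824) = 0.980719
Series ([0.980719] and D): 0.980719 × 0.894000 = 0.8768

0.8768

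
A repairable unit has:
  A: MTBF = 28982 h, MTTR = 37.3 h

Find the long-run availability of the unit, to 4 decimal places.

A(A) = MTBF/(MTBF+MTTR) = 28982/(28982+37.3) = 0.9987

0.9987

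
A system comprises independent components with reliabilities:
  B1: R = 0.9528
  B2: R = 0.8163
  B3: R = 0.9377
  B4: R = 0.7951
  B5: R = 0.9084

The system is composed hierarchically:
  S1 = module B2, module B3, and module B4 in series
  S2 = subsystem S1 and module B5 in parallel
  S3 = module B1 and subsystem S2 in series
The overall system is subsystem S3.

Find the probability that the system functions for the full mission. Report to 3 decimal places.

Series (B2, B3, and B4): 0.81630 × 0.93770 × 0.79510 = 0.60860
Parallel ([0.60860] and B5): 1 − (1 − 0.60860)(1 − 0.90840) = 0.96415
Series (B1 and [0.96415]): 0.95280 × 0.96415 = 0.919

0.919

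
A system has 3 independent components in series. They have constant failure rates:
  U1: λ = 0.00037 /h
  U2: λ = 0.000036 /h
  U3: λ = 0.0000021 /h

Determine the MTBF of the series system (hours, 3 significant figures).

Series of exponential components: λ_sys = Σ λ_i
λ_sys = 0.00037 + 0.000036 + 0.0000021 = 4.0810e-04 /h
MTBF = 1 / λ_sys = 2450 h

2450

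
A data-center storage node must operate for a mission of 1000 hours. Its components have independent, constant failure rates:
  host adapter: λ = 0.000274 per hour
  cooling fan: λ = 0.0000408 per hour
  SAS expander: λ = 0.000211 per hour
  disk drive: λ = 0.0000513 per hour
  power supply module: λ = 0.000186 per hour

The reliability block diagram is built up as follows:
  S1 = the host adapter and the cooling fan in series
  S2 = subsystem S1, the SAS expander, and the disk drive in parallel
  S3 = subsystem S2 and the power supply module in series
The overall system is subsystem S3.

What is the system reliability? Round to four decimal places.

0.8281

R(host adapter) = exp(−0.000274 × 1000) = 0.760332
R(cooling fan) = exp(−0.0000408 × 1000) = 0.960021
R(SAS expander) = exp(−0.000211 × 1000) = 0.809774
R(disk drive) = exp(−0.0000513 × 1000) = 0.949994
R(power supply module) = exp(−0.000186 × 1000) = 0.830274
Series (host adapter and cooling fan): 0.760332 × 0.960021 = 0.729935
Parallel ([0.729935], SAS expander, and disk drive): 1 − (1 − 0.729935)(1 − 0.809774)(1 − 0.949994) = 0.997431
Series ([0.997431] and power supply module): 0.997431 × 0.830274 = 0.8281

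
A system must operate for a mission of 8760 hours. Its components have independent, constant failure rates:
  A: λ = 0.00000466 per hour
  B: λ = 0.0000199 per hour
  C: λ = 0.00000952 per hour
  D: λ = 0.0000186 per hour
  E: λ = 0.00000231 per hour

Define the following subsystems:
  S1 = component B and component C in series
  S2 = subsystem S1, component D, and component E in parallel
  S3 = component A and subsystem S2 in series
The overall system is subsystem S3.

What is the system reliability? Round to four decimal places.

R(A) = exp(−0.00000466 × 8760) = 0.960000
R(B) = exp(−0.0000199 × 8760) = 0.840025
R(C) = exp(−0.00000952 × 8760) = 0.919987
R(D) = exp(−0.0000186 × 8760) = 0.849646
R(E) = exp(−0.00000231 × 8760) = 0.979968
Series (B and C): 0.840025 × 0.919987 = 0.772812
Parallel ([0.772812], D, and E): 1 − (1 − 0.772812)(1 − 0.849646)(1 − 0.979968) = 0.999316
Series (A and [0.999316]): 0.960000 × 0.999316 = 0.9593

0.9593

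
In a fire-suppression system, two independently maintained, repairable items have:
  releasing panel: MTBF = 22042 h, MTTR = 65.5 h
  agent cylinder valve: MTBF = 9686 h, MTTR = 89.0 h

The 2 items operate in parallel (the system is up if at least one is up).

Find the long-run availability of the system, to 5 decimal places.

A(releasing panel) = MTBF/(MTBF+MTTR) = 22042/(22042+65.5) = 0.997037
A(agent cylinder valve) = MTBF/(MTBF+MTTR) = 9686/(9686+89.0) = 0.990895
Parallel availability: 1 − (1 − 0.997037)(1 − 0.990895) = 0.99997

0.99997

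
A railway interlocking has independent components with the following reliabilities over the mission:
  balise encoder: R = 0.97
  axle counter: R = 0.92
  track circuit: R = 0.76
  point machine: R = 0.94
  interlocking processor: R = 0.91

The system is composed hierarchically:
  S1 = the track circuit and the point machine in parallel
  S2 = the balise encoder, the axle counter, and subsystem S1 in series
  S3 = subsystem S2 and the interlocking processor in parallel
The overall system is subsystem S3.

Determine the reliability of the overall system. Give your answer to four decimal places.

0.9892

Parallel (track circuit and point machine): 1 − (1 − 0.760000)(1 − 0.940000) = 0.985600
Series (balise encoder, axle counter, and [0.985600]): 0.970000 × 0.920000 × 0.985600 = 0.879549
Parallel ([0.879549] and interlocking processor): 1 − (1 − 0.879549)(1 − 0.910000) = 0.9892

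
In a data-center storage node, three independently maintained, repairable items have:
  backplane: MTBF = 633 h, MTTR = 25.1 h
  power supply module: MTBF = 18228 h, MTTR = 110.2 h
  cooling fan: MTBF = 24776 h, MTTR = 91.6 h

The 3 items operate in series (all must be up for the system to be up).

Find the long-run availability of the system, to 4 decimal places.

0.9526

A(backplane) = MTBF/(MTBF+MTTR) = 633/(633+25.1) = 0.961860
A(power supply module) = MTBF/(MTBF+MTTR) = 18228/(18228+110.2) = 0.993991
A(cooling fan) = MTBF/(MTBF+MTTR) = 24776/(24776+91.6) = 0.996316
Series availability: 0.961860 × 0.993991 × 0.996316 = 0.9526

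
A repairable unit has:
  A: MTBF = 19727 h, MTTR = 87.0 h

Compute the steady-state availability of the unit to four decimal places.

0.9956

A(A) = MTBF/(MTBF+MTTR) = 19727/(19727+87.0) = 0.9956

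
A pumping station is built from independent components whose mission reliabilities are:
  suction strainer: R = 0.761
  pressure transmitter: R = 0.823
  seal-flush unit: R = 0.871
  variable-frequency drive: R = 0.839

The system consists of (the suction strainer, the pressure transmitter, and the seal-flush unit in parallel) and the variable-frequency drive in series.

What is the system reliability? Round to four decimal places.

Parallel (suction strainer, pressure transmitter, and seal-flush unit): 1 − (1 − 0.761000)(1 − 0.823000)(1 − 0.871000) = 0.994543
Series ([0.994543] and variable-frequency drive): 0.994543 × 0.839000 = 0.8344

0.8344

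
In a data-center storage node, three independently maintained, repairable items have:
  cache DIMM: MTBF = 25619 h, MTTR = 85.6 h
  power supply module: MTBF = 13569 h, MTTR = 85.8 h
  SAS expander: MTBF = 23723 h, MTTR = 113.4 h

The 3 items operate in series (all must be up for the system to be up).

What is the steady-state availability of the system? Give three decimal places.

A(cache DIMM) = MTBF/(MTBF+MTTR) = 25619/(25619+85.6) = 0.996670
A(power supply module) = MTBF/(MTBF+MTTR) = 13569/(13569+85.8) = 0.993716
A(SAS expander) = MTBF/(MTBF+MTTR) = 23723/(23723+113.4) = 0.995243
Series availability: 0.996670 × 0.993716 × 0.995243 = 0.986

0.986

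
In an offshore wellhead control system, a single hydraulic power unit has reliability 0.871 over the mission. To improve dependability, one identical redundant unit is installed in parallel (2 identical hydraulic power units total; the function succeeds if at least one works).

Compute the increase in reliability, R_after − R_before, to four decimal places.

0.1124

R_before = 0.871
R_after = 1 − (1 − 0.871)^2 = 0.9834
ΔR = 0.9834 − 0.871 = 0.1124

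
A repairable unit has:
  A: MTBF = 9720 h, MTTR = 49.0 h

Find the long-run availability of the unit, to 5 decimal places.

A(A) = MTBF/(MTBF+MTTR) = 9720/(9720+49.0) = 0.99498

0.99498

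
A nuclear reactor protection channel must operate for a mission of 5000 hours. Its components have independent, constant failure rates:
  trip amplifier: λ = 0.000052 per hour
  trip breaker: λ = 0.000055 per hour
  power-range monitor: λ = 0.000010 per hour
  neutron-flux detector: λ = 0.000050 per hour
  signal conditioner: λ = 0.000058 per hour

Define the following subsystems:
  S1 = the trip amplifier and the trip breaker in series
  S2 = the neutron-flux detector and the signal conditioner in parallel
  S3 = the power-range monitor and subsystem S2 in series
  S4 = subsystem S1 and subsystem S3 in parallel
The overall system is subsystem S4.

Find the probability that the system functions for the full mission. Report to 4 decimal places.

R(trip amplifier) = exp(−0.000052 × 5000) = 0.771052
R(trip breaker) = exp(−0.000055 × 5000) = 0.759572
R(power-range monitor) = exp(−0.000010 × 5000) = 0.951229
R(neutron-flux detector) = exp(−0.000050 × 5000) = 0.778801
R(signal conditioner) = exp(−0.000058 × 5000) = 0.748264
Series (trip amplifier and trip breaker): 0.771052 × 0.759572 = 0.585670
Parallel (neutron-flux detector and signal conditioner): 1 − (1 − 0.778801)(1 − 0.748264) = 0.944316
Series (power-range monitor and [0.944316]): 0.951229 × 0.944316 = 0.898261
Parallel ([0.585670] and [0.898261]): 1 − (1 − 0.585670)(1 − 0.898261) = 0.9578

0.9578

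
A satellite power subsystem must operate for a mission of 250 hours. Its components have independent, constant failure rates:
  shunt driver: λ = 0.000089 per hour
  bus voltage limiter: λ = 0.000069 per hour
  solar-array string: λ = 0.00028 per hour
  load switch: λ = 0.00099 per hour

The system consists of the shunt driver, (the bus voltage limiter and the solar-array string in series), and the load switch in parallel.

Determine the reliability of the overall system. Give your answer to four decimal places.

R(shunt driver) = exp(−0.000089 × 250) = 0.977996
R(bus voltage limiter) = exp(−0.000069 × 250) = 0.982898
R(solar-array string) = exp(−0.00028 × 250) = 0.932394
R(load switch) = exp(−0.00099 × 250) = 0.780750
Series (bus voltage limiter and solar-array string): 0.982898 × 0.932394 = 0.916448
Parallel (shunt driver, [0.916448], and load switch): 1 − (1 − 0.977996)(1 − 0.916448)(1 − 0.780750) = 0.9996

0.9996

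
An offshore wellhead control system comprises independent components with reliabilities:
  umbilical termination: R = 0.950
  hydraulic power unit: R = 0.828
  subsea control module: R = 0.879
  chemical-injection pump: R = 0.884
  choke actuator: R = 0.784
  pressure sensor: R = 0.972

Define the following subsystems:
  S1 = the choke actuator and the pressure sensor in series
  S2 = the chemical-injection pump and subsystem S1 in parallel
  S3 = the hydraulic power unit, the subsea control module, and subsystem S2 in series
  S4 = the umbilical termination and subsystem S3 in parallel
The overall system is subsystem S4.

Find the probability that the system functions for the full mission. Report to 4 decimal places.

Series (choke actuator and pressure sensor): 0.784000 × 0.972000 = 0.762048
Parallel (chemical-injection pump and [0.762048]): 1 − (1 − 0.884000)(1 − 0.762048) = 0.972398
Series (hydraulic power unit, subsea control module, and [0.972398]): 0.828000 × 0.879000 × 0.972398 = 0.707723
Parallel (umbilical termination and [0.707723]): 1 − (1 − 0.950000)(1 − 0.707723) = 0.9854

0.9854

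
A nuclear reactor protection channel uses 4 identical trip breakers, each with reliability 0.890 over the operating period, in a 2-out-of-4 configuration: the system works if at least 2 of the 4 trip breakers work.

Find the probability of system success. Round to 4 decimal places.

R = Σ_{i=2}^{4} C(4,i) p^i (1−p)^{4−i} with p = 0.890
C(4,2)·0.890^2·0.110^2 = 0.057506
C(4,3)·0.890^3·0.110^1 = 0.310186
C(4,4)·0.890^4·0.110^0 = 0.627422
Sum = 0.9951

0.9951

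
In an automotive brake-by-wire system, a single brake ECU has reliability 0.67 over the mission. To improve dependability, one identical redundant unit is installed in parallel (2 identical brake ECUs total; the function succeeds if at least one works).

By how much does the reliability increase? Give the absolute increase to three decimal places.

0.221

R_before = 0.67
R_after = 1 − (1 − 0.67)^2 = 0.891
ΔR = 0.891 − 0.67 = 0.221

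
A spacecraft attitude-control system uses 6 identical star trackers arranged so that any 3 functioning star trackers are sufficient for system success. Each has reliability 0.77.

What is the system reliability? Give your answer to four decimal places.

0.9720

R = Σ_{i=3}^{6} C(6,i) p^i (1−p)^{6−i} with p = 0.77
C(6,3)·0.77^3·0.23^3 = 0.111093
C(6,4)·0.77^4·0.23^2 = 0.278939
C(6,5)·0.77^5·0.23^1 = 0.373536
C(6,6)·0.77^6·0.23^0 = 0.208422
Sum = 0.9720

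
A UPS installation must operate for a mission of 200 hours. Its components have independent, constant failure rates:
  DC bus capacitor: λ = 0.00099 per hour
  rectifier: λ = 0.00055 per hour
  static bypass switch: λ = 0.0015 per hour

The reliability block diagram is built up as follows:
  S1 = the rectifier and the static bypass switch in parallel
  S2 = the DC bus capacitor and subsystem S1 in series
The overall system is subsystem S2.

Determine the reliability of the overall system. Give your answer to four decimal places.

R(DC bus capacitor) = exp(−0.00099 × 200) = 0.820370
R(rectifier) = exp(−0.00055 × 200) = 0.895834
R(static bypass switch) = exp(−0.0015 × 200) = 0.740818
Parallel (rectifier and static bypass switch): 1 − (1 − 0.895834)(1 − 0.740818) = 0.973002
Series (DC bus capacitor and [0.973002]): 0.820370 × 0.973002 = 0.7982

0.7982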